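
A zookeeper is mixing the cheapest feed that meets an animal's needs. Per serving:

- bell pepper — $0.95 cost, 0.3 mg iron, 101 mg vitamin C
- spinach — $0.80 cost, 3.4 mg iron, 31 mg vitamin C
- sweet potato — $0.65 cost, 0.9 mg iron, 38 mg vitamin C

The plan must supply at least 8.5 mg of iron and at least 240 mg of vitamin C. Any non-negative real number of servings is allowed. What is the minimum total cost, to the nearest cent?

bell pepper only: max(8.5/0.3, 240/101) = 28.33 servings → $26.92.
spinach only: max(8.5/3.4, 240/31) = 7.742 servings → $6.19.
sweet potato only: max(8.5/0.9, 240/38) = 9.444 servings → $6.14.
bell pepper + spinach with both tight: 1.654 servings and 2.354 servings → $3.45.
bell pepper + sweet potato with both targets exact would need a negative amount; discard.
spinach + sweet potato with both tight: 1.056 servings and 5.454 servings → $4.39.
So the least-cost plan costs $3.45.

$3.45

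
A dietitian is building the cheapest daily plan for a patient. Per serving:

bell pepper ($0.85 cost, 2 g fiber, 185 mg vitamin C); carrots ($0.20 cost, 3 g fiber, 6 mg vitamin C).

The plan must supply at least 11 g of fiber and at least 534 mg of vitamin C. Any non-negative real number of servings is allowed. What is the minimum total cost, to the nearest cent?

$2.76

bell pepper only: max(11/2, 534/185) = 5.5 servings → $4.67.
carrots only: max(11/3, 534/6) = 89 servings → $17.80.
bell pepper + carrots with both tight: 2.829 servings and 1.781 servings → $2.76.
The minimum over all feasible corners is $2.76.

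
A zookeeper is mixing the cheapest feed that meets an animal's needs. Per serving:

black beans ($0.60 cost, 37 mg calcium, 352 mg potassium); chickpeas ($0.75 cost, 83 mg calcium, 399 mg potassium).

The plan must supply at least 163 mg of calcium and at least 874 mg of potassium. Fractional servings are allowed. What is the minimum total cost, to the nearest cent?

Compare the cost at each extreme point of the feasible region.
black beans only: max(163/37, 874/352) = 4.405 servings → $2.64.
chickpeas only: max(163/83, 874/399) = 2.19 servings → $1.64.
black beans + chickpeas with both tight: 0.5193 servings and 1.732 servings → $1.61.
So the least-cost plan costs $1.61.

$1.61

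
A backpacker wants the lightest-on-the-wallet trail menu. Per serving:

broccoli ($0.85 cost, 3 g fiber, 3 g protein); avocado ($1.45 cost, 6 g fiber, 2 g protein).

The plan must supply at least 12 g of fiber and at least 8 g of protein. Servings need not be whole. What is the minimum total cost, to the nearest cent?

For a min-cost LP with two ≥-constraints, a basic feasible solution has at most two positive variables.
broccoli only: max(12/3, 8/3) = 4 servings → $3.40.
avocado only: max(12/6, 8/2) = 4 servings → $5.80.
broccoli + avocado with both tight: 2 servings and 1 serving → $3.15.
The minimum over all feasible corners is $3.15.

$3.15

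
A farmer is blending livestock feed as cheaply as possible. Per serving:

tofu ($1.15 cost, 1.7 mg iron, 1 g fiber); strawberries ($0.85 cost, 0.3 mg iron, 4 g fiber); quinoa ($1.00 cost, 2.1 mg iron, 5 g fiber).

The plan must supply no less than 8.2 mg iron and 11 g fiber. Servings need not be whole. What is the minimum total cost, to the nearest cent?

$3.90

At the optimum either one food covers both requirements or two foods hit both targets exactly; no other combination can be cheaper.
tofu only: max(8.2/1.7, 11/1) = 11 servings → $12.65.
strawberries only: max(8.2/0.3, 11/4) = 27.33 servings → $23.23.
quinoa only: max(8.2/2.1, 11/5) = 3.905 servings → $3.90.
tofu + strawberries with both tight: 4.538 servings and 1.615 servings → $6.59.
tofu + quinoa with both tight: 2.797 servings and 1.641 servings → $4.86.
strawberries + quinoa with both targets exact would need a negative amount; discard.
The minimum over all feasible corners is $3.90.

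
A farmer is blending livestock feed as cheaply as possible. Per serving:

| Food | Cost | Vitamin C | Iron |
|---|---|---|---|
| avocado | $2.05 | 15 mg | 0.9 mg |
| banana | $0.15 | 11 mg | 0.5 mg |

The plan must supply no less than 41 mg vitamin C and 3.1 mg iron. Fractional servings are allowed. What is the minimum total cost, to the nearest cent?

Compare the cost at each extreme point of the feasible region.
avocado only: max(41/15, 3.1/0.9) = 3.444 servings → $7.06.
banana only: max(41/11, 3.1/0.5) = 6.2 servings → $0.93.
avocado + banana with both targets exact would need a negative amount; discard.
The minimum over all feasible corners is $0.93.

$0.93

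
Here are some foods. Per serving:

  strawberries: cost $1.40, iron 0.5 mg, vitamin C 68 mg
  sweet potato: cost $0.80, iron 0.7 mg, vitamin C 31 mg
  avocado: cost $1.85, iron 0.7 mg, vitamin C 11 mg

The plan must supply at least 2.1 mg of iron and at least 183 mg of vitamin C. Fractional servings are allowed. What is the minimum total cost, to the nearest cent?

$4.03

Two binding constraints pin down two serving amounts, so the optimal mix uses at most two foods. The candidates are each food alone (scaled to the tighter of iron/vitamin C) and each pair with both constraints tight.
strawberries only: max(2.1/0.5, 183/68) = 4.2 servings → $5.88.
sweet potato only: max(2.1/0.7, 183/31) = 5.903 servings → $4.72.
avocado only: max(2.1/0.7, 183/11) = 16.64 servings → $30.78.
strawberries + sweet potato with both tight: 1.963 servings and 1.598 servings → $4.03.
strawberries + avocado with both tight: 2.494 servings and 1.219 servings → $5.75.
sweet potato + avocado with both targets exact would need a negative amount; discard.
The minimum over all feasible corners is $4.03.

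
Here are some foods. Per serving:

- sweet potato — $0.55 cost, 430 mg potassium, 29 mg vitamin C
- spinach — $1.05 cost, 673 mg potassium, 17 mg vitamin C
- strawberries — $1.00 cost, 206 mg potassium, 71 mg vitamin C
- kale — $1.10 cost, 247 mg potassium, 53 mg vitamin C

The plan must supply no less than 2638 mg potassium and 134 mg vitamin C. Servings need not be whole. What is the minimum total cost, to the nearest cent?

For a min-cost LP with two ≥-constraints, a basic feasible solution has at most two positive variables.
sweet potato only: max(2638/430, 134/29) = 6.135 servings → $3.37.
spinach only: max(2638/673, 134/17) = 7.882 servings → $8.28.
strawberries only: max(2638/206, 134/71) = 12.81 servings → $12.81.
kale only: max(2638/247, 134/53) = 10.68 servings → $11.75.
sweet potato + spinach with both tight: 3.714 servings and 1.547 servings → $3.67.
sweet potato + strawberries with both targets exact would need a negative amount; discard.
sweet potato + kale with both targets exact would need a negative amount; discard.
spinach + strawberries with both tight: 3.606 servings and 1.024 servings → $4.81.
spinach + kale with both tight: 3.391 servings and 1.441 servings → $5.15.
strawberries + kale: the both-tight solution has a negative serving — not a feasible corner.
Cheapest feasible corner: $3.37.

$3.37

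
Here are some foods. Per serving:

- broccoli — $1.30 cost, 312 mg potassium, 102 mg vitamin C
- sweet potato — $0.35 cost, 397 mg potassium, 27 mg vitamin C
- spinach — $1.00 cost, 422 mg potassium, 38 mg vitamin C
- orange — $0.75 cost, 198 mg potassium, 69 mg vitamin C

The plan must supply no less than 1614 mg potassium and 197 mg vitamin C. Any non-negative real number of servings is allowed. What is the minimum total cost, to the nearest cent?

Check every corner: each single food scaled to meet both minima, and each pair solved so both constraints bind.
broccoli only: max(1614/312, 197/102) = 5.173 servings → $6.72.
sweet potato only: max(1614/397, 197/27) = 7.296 servings → $2.55.
spinach only: max(1614/422, 197/38) = 5.184 servings → $5.18.
orange only: max(1614/198, 197/69) = 8.152 servings → $6.11.
broccoli + sweet potato with both tight: 1.08 servings and 3.217 servings → $2.53.
broccoli + spinach with both tight: 0.6991 servings and 3.308 servings → $4.22.
broccoli + orange: intersection lies outside the first quadrant.
sweet potato + spinach: intersection lies outside the first quadrant.
sweet potato + orange with both tight: 3.282 servings and 1.571 servings → $2.33.
spinach + orange with both tight: 3.351 servings and 1.01 servings → $4.11.
The minimum over all feasible corners is $2.33.

$2.33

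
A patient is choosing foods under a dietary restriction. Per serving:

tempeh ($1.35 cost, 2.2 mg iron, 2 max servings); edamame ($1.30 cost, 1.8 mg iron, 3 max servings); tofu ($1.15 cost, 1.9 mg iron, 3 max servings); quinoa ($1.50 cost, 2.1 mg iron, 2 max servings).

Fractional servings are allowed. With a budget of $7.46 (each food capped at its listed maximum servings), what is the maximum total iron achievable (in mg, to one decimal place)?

Iron per dollar: tofu 1.652, tempeh 1.63, quinoa 1.4, edamame 1.385.
Take 3 servings of tofu: spends $3.45, +5.7 mg iron (running total 5.7 mg).
Take 2 servings of tempeh: spends $2.70, +4.4 mg iron (running total 10.1 mg).
Take 0.8733 servings of quinoa: spends $1.31, +1.8 mg iron (running total 11.9 mg).
Greedy by best ratio exhausts the cost allowance optimally: 11.9 mg.

11.9 mg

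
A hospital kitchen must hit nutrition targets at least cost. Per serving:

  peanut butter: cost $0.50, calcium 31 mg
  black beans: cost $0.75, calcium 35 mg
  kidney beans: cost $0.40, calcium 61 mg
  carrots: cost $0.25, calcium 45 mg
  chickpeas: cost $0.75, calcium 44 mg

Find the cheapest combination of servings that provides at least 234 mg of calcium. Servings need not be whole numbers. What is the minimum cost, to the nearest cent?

Cost per mg of calcium: carrots $0.0056, kidney beans $0.0066, peanut butter $0.0161, chickpeas $0.0170, black beans $0.0214.
With no serving limits, use only carrots: 234 mg / 45 mg = 5.2 servings × $0.25 = $1.30.

$1.30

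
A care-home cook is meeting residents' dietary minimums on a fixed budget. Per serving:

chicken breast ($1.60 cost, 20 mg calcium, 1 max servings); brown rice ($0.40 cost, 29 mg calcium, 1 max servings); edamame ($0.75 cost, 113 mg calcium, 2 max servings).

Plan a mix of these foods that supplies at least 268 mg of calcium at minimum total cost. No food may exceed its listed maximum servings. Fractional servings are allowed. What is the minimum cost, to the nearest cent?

Cost per mg of calcium: edamame $0.0066, brown rice $0.0138, chicken breast $0.0800.
Take 2 servings of edamame: +226.0 mg calcium for $1.50 (total $1.50, still need 42.0 mg).
Take 1 serving of brown rice: +29.0 mg calcium for $0.40 (total $1.90, still need 13.0 mg).
Take 0.65 servings of chicken breast: +13.0 mg calcium for $1.04 (total $2.94, still need 0.0 mg).
Greedy by cheapest-per-mg is optimal for a single linear constraint, so the minimum cost is $2.94.

$2.94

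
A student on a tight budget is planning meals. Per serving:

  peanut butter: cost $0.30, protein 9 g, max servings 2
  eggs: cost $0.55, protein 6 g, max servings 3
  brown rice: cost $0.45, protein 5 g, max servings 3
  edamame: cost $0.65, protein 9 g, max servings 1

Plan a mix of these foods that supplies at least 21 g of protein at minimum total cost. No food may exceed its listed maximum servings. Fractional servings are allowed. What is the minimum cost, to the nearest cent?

$0.82

Cost per g of protein: peanut butter $0.0333, edamame $0.0722, brown rice $0.0900, eggs $0.0917.
Take 2 servings of peanut butter: +18.0 g protein for $0.60 (total $0.60, still need 3.0 g).
Take 0.3333 servings of edamame: +3.0 g protein for $0.22 (total $0.82, still need 0.0 g).
Filling from the cheapest source first is optimal under one linear minimum: $0.82.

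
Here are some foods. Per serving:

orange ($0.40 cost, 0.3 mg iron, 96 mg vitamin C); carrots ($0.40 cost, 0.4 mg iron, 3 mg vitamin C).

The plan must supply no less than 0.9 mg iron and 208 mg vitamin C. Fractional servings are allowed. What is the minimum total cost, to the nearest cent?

An LP optimum is at a vertex; with two nutrient constraints at most two foods are used. Check each candidate.
orange only: max(0.9/0.3, 208/96) = 3 servings → $1.20.
carrots only: max(0.9/0.4, 208/3) = 69.33 servings → $27.73.
orange + carrots with both tight: 2.147 servings and 0.64 servings → $1.11.
So the least-cost plan costs $1.11.

$1.11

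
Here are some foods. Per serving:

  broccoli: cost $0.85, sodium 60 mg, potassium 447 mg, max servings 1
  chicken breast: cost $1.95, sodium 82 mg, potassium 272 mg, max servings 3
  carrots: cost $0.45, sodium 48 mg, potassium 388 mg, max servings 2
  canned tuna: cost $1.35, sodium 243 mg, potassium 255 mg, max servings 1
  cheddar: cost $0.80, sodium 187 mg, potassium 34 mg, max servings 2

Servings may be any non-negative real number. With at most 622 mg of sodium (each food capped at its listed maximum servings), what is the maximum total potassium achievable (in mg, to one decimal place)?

2269.9 mg

Potassium per mg sodium: carrots 8.083, broccoli 7.45, chicken breast 3.317, canned tuna 1.049, cheddar 0.1818.
Take 2 servings of carrots: uses 96 mg sodium, +776.0 mg potassium (running total 776.0 mg).
Take 1 serving of broccoli: uses 60 mg sodium, +447.0 mg potassium (running total 1223.0 mg).
Take 3 servings of chicken breast: uses 246 mg sodium, +816.0 mg potassium (running total 2039.0 mg).
Take 0.9053 servings of canned tuna: uses 220 mg sodium, +230.9 mg potassium (running total 2269.9 mg).
Greedy by best ratio exhausts the sodium allowance optimally: 2269.9 mg.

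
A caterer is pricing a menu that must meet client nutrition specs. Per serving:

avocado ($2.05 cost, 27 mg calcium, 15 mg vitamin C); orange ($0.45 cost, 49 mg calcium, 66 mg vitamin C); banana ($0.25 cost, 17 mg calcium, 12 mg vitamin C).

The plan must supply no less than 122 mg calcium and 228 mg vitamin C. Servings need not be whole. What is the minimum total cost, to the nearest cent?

Check every corner: each single food scaled to meet both minima, and each pair solved so both constraints bind.
avocado only: max(122/27, 228/15) = 15.2 servings → $31.16.
orange only: max(122/49, 228/66) = 3.455 servings → $1.55.
banana only: max(122/17, 228/12) = 19 servings → $4.75.
avocado + orange: the both-tight solution has a negative serving — not a feasible corner.
avocado + banana: intersection lies outside the first quadrant.
orange + banana with both targets exact would need a negative amount; discard.
So the least-cost plan costs $1.55.

$1.55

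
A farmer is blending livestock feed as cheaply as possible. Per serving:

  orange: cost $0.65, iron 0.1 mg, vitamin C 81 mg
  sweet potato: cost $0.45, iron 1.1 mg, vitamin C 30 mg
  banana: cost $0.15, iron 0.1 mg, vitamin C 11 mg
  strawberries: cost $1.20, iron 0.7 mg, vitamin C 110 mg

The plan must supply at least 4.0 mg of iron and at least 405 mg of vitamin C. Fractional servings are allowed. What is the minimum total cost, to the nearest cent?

$3.94

An LP optimum is at a vertex; with two nutrient constraints at most two foods are used. Check each candidate.
orange only: max(4.0/0.1, 405/81) = 40 servings → $26.00.
sweet potato only: max(4.0/1.1, 405/30) = 13.5 servings → $6.08.
banana only: max(4.0/0.1, 405/11) = 40 servings → $6.00.
strawberries only: max(4.0/0.7, 405/110) = 5.714 servings → $6.86.
orange + sweet potato with both tight: 3.78 servings and 3.293 servings → $3.94.
orange + banana: intersection lies outside the first quadrant.
orange + strawberries: intersection lies outside the first quadrant.
sweet potato + banana with both tight: 0.3846 servings and 35.77 servings → $5.54.
sweet potato + strawberries with both tight: 1.565 servings and 3.255 servings → $4.61.
banana + strawberries with both targets exact would need a negative amount; discard.
Cheapest feasible corner: $3.94.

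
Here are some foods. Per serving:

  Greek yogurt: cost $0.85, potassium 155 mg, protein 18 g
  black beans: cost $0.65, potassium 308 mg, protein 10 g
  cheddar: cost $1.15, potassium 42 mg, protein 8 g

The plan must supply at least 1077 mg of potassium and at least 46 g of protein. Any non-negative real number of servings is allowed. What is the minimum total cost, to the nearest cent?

$2.72

Greek yogurt only: max(1077/155, 46/18) = 6.948 servings → $5.91.
black beans only: max(1077/308, 46/10) = 4.6 servings → $2.99.
cheddar only: max(1077/42, 46/8) = 25.64 servings → $29.49.
Greek yogurt + black beans with both tight: 0.8508 servings and 3.069 servings → $2.72.
Greek yogurt + cheddar with both targets exact would need a negative amount; discard.
black beans + cheddar with both tight: 3.27 servings and 1.662 servings → $4.04.
So the least-cost plan costs $2.72.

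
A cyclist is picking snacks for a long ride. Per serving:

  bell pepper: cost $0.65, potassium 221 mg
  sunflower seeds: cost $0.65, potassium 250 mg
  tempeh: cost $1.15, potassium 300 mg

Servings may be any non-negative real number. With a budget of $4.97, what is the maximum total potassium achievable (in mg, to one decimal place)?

1911.5 mg

Potassium per dollar: sunflower seeds 384.6, bell pepper 340, tempeh 260.9.
With no serving limits, spend the whole cost allowance on sunflower seeds: $4.97 / $0.65 × 250 mg = 1911.5 mg.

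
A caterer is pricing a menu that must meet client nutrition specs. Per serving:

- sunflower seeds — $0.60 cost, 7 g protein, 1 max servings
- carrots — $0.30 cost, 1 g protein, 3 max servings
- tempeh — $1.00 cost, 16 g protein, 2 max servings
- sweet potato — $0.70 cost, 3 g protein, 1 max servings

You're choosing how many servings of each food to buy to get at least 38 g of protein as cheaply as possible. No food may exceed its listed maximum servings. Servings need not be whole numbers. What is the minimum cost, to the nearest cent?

$2.51

Cost per g of protein: tempeh $0.0625, sunflower seeds $0.0857, sweet potato $0.2333, carrots $0.3000.
Take 2 servings of tempeh: +32.0 g protein for $2.00 (total $2.00, still need 6.0 g).
Take 0.8571 servings of sunflower seeds: +6.0 g protein for $0.51 (total $2.51, still need 0.0 g).
Greedy by cheapest-per-g is optimal for a single linear constraint, so the minimum cost is $2.51.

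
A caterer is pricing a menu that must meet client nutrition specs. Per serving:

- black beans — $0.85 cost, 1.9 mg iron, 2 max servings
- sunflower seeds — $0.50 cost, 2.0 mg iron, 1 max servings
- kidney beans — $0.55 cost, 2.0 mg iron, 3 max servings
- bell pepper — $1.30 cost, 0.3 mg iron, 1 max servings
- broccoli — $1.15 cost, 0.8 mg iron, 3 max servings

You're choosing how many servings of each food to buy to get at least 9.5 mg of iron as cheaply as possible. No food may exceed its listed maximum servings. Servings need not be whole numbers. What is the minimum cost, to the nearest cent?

$2.82

Cost per mg of iron: sunflower seeds $0.2500, kidney beans $0.2750, black beans $0.4474, broccoli $1.4375, bell pepper $4.3333.
Take 1 serving of sunflower seeds: +2.0 mg iron for $0.50 (total $0.50, still need 7.5 mg).
Take 3 servings of kidney beans: +6.0 mg iron for $1.65 (total $2.15, still need 1.5 mg).
Take 0.7895 servings of black beans: +1.5 mg iron for $0.67 (total $2.82, still need 0.0 mg).
Greedy by cheapest-per-mg is optimal for a single linear constraint, so the minimum cost is $2.82.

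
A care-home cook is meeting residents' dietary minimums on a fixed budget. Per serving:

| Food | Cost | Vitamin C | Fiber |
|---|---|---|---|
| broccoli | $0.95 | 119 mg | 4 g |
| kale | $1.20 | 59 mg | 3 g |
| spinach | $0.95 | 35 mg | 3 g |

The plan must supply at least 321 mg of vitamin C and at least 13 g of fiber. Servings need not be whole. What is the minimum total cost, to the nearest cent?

Compare the cost at each extreme point of the feasible region.
broccoli only: max(321/119, 13/4) = 3.25 servings → $3.09.
kale only: max(321/59, 13/3) = 5.441 servings → $6.53.
spinach only: max(321/35, 13/3) = 9.171 servings → $8.71.
broccoli + kale with both tight: 1.62 servings and 2.174 servings → $4.15.
broccoli + spinach with both tight: 2.341 servings and 1.212 servings → $3.38.
kale + spinach with both targets exact would need a negative amount; discard.
So the least-cost plan costs $3.09.

$3.09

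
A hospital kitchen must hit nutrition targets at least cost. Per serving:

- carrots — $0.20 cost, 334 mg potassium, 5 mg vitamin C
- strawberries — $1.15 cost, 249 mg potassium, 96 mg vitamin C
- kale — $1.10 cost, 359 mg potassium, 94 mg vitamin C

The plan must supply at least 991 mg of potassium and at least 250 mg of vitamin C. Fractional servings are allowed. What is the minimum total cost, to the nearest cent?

$2.94

Check every corner: each single food scaled to meet both minima, and each pair solved so both constraints bind.
carrots only: max(991/334, 250/5) = 50 servings → $10.00.
strawberries only: max(991/249, 250/96) = 3.98 servings → $4.58.
kale only: max(991/359, 250/94) = 2.76 servings → $3.04.
carrots + strawberries with both tight: 1.067 servings and 2.549 servings → $3.14.
carrots + kale with both tight: 0.115 servings and 2.653 servings → $2.94.
strawberries + kale: intersection lies outside the first quadrant.
So the least-cost plan costs $2.94.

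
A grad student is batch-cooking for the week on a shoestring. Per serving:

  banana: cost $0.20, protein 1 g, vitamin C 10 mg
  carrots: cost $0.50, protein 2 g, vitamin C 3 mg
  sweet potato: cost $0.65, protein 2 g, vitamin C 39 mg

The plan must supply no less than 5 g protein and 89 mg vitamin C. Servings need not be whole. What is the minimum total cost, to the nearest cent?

$1.51

At the optimum either one food covers both requirements or two foods hit both targets exactly; no other combination can be cheaper.
banana only: max(5/1, 89/10) = 8.9 servings → $1.78.
carrots only: max(5/2, 89/3) = 29.67 servings → $14.83.
sweet potato only: max(5/2, 89/39) = 2.5 servings → $1.62.
banana + carrots: intersection lies outside the first quadrant.
banana + sweet potato with both tight: 0.8947 servings and 2.053 servings → $1.51.
carrots + sweet potato with both tight: 0.2361 servings and 2.264 servings → $1.59.
Cheapest feasible corner: $1.51.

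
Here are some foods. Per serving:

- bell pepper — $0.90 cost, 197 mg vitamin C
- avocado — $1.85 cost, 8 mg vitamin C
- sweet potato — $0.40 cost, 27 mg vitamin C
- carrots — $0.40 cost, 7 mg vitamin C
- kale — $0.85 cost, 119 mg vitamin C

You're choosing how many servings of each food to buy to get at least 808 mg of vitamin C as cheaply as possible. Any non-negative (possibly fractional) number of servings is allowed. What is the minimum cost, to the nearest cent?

$3.69

Cost per mg of vitamin C: bell pepper $0.0046, kale $0.0071, sweet potato $0.0148, carrots $0.0571, avocado $0.2313.
With no serving limits, use only bell pepper: 808 mg / 197 mg = 4.102 servings × $0.90 = $3.69.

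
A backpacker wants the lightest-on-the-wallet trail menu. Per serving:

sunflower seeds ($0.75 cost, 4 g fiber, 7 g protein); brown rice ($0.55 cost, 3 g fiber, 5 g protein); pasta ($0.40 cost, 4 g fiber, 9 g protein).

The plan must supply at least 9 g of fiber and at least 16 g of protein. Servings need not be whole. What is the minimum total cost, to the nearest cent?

$0.90

For a min-cost LP with two ≥-constraints, a basic feasible solution has at most two positive variables.
sunflower seeds only: max(9/4, 16/7) = 2.286 servings → $1.71.
brown rice only: max(9/3, 16/5) = 3.2 servings → $1.76.
pasta only: max(9/4, 16/9) = 2.25 servings → $0.90.
sunflower seeds + brown rice: intersection lies outside the first quadrant.
sunflower seeds + pasta with both tight: 2.125 servings and 0.125 servings → $1.64.
brown rice + pasta with both tight: 2.429 servings and 0.4286 servings → $1.51.
The minimum over all feasible corners is $0.90.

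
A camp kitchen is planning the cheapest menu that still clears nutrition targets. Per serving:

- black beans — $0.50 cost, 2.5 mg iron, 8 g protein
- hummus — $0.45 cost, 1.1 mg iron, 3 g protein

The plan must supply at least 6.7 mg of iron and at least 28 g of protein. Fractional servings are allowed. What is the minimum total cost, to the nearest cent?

$1.75

A basic optimal solution has at most two foods positive. Try each food alone and each pair with both targets met exactly.
black beans only: max(6.7/2.5, 28/8) = 3.5 servings → $1.75.
hummus only: max(6.7/1.1, 28/3) = 9.333 servings → $4.20.
black beans + hummus: intersection lies outside the first quadrant.
Cheapest feasible corner: $1.75.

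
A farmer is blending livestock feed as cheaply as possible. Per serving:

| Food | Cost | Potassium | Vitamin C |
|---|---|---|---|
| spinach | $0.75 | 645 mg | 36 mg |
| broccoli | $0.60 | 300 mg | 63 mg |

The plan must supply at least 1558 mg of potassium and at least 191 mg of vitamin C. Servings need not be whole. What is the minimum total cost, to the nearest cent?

spinach only: max(1558/645, 191/36) = 5.306 servings → $3.98.
broccoli only: max(1558/300, 191/63) = 5.193 servings → $3.12.
spinach + broccoli with both tight: 1.369 servings and 2.249 servings → $2.38.
So the least-cost plan costs $2.38.

$2.38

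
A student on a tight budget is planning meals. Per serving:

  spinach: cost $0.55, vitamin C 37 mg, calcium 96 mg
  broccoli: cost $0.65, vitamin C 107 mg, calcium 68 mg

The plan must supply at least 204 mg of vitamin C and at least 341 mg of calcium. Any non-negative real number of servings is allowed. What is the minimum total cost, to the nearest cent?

A basic optimal solution has at most two foods positive. Try each food alone and each pair with both targets met exactly.
spinach only: max(204/37, 341/96) = 5.514 servings → $3.03.
broccoli only: max(204/107, 341/68) = 5.015 servings → $3.26.
spinach + broccoli with both tight: 2.916 servings and 0.8983 servings → $2.19.
So the least-cost plan costs $2.19.

$2.19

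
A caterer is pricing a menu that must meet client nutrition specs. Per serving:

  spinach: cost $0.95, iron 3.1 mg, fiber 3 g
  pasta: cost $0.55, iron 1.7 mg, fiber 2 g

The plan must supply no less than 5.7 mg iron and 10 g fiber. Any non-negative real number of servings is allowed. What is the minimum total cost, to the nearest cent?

At the optimum either one food covers both requirements or two foods hit both targets exactly; no other combination can be cheaper.
spinach only: max(5.7/3.1, 10/3) = 3.333 servings → $3.17.
pasta only: max(5.7/1.7, 10/2) = 5 servings → $2.75.
spinach + pasta with both targets exact would need a negative amount; discard.
Cheapest feasible corner: $2.75.

$2.75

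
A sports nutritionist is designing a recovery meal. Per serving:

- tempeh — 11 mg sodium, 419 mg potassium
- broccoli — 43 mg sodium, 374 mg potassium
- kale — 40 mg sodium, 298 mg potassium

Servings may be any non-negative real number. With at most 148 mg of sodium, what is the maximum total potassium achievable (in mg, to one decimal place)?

Potassium per mg sodium: tempeh 38.09, broccoli 8.698, kale 7.45.
With no serving limits, spend the whole sodium allowance on tempeh: 148 mg / 11 mg × 419 mg = 5637.5 mg.

5637.5 mg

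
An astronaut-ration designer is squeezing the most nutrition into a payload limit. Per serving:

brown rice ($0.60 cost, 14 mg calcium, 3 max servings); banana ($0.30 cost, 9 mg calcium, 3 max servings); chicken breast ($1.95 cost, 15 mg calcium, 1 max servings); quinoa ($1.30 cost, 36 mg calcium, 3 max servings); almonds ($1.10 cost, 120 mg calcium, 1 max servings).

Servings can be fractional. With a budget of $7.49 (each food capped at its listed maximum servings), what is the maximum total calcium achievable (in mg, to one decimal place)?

292.1 mg

Calcium per dollar: almonds 109.1, banana 30, quinoa 27.69, brown rice 23.33, chicken breast 7.692.
Take 1 serving of almonds: spends $1.10, +120.0 mg calcium (running total 120.0 mg).
Take 3 servings of banana: spends $0.90, +27.0 mg calcium (running total 147.0 mg).
Take 3 servings of quinoa: spends $3.90, +108.0 mg calcium (running total 255.0 mg).
Take 2.65 servings of brown rice: spends $1.59, +37.1 mg calcium (running total 292.1 mg).
Greedy by best ratio exhausts the cost allowance optimally: 292.1 mg.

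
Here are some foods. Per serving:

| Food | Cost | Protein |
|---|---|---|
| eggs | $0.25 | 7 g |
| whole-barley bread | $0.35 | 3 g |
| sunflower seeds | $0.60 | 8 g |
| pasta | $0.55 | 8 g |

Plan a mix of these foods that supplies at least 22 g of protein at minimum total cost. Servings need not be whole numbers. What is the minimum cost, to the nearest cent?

$0.79

Cost per g of protein: eggs $0.0357, pasta $0.0688, sunflower seeds $0.0750, whole-barley bread $0.1167.
With no serving limits, use only eggs: 22 g / 7 g = 3.143 servings × $0.25 = $0.79.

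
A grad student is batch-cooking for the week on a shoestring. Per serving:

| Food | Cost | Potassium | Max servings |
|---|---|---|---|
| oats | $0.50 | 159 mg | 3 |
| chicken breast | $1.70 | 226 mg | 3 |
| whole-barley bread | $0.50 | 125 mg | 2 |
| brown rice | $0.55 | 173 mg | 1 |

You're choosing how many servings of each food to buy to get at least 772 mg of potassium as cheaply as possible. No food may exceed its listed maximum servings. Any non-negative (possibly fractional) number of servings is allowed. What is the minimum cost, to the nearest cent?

Cost per mg of potassium: oats $0.0031, brown rice $0.0032, whole-barley bread $0.0040, chicken breast $0.0075.
Take 3 servings of oats: +477.0 mg potassium for $1.50 (total $1.50, still need 295.0 mg).
Take 1 serving of brown rice: +173.0 mg potassium for $0.55 (total $2.05, still need 122.0 mg).
Take 0.976 servings of whole-barley bread: +122.0 mg potassium for $0.49 (total $2.54, still need 0.0 mg).
Filling from the cheapest source first is optimal under one linear minimum: $2.54.

$2.54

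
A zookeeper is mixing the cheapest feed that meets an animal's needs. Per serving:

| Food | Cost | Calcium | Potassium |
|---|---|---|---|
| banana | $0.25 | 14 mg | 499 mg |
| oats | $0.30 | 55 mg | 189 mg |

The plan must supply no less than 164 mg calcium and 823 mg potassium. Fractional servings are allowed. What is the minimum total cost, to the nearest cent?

$0.99

At the optimum either one food covers both requirements or two foods hit both targets exactly; no other combination can be cheaper.
banana only: max(164/14, 823/499) = 11.71 servings → $2.93.
oats only: max(164/55, 823/189) = 4.354 servings → $1.31.
banana + oats with both tight: 0.5754 servings and 2.835 servings → $0.99.
Cheapest feasible corner: $0.99.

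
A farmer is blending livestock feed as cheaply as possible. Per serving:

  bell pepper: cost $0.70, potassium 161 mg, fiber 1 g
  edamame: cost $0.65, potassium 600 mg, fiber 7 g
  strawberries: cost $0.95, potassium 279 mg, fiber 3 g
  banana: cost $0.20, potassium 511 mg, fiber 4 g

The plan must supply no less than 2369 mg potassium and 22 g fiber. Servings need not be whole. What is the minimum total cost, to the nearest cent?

Compare the cost at each extreme point of the feasible region.
bell pepper only: max(2369/161, 22/1) = 22 servings → $15.40.
edamame only: max(2369/600, 22/7) = 3.948 servings → $2.57.
strawberries only: max(2369/279, 22/3) = 8.491 servings → $8.07.
banana only: max(2369/511, 22/4) = 5.5 servings → $1.10.
bell pepper + edamame with both tight: 6.419 servings and 2.226 servings → $5.94.
bell pepper + strawberries with both tight: 4.75 servings and 5.75 servings → $8.79.
bell pepper + banana: intersection lies outside the first quadrant.
edamame + strawberries: intersection lies outside the first quadrant.
edamame + banana with both tight: 1.5 servings and 2.874 servings → $1.55.
strawberries + banana with both tight: 4.235 servings and 2.324 servings → $4.49.
So the least-cost plan costs $1.10.

$1.10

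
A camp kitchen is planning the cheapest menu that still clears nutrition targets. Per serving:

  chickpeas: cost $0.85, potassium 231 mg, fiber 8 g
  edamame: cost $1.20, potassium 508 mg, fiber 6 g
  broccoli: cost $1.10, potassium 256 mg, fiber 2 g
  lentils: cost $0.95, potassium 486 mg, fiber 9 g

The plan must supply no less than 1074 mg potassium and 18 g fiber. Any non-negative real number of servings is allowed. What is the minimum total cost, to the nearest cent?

For a min-cost LP with two ≥-constraints, a basic feasible solution has at most two positive variables.
chickpeas only: max(1074/231, 18/8) = 4.649 servings → $3.95.
edamame only: max(1074/508, 18/6) = 3 servings → $3.60.
broccoli only: max(1074/256, 18/2) = 9 servings → $9.90.
lentils only: max(1074/486, 18/9) = 2.21 servings → $2.10.
chickpeas + edamame with both tight: 1.008 servings and 1.656 servings → $2.84.
chickpeas + broccoli with both tight: 1.551 servings and 2.796 servings → $4.39.
chickpeas + lentils with both targets exact would need a negative amount; discard.
edamame + broccoli: intersection lies outside the first quadrant.
edamame + lentils with both tight: 0.5543 servings and 1.63 servings → $2.21.
broccoli + lentils with both tight: 0.6892 servings and 1.847 servings → $2.51.
Cheapest feasible corner: $2.10.

$2.10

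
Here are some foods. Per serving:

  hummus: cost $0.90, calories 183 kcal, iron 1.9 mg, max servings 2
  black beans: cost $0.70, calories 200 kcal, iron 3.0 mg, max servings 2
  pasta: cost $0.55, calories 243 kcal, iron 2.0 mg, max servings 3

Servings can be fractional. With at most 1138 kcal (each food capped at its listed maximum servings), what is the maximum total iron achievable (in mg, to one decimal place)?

12.9 mg

Iron per kcal: black beans 0.015, hummus 0.01038, pasta 0.00823.
Take 2 servings of black beans: uses 400 kcal, +6.0 mg iron (running total 6.0 mg).
Take 2 servings of hummus: uses 366 kcal, +3.8 mg iron (running total 9.8 mg).
Take 1.531 servings of pasta: uses 372 kcal, +3.1 mg iron (running total 12.9 mg).
Greedy by best ratio exhausts the calories allowance optimally: 12.9 mg.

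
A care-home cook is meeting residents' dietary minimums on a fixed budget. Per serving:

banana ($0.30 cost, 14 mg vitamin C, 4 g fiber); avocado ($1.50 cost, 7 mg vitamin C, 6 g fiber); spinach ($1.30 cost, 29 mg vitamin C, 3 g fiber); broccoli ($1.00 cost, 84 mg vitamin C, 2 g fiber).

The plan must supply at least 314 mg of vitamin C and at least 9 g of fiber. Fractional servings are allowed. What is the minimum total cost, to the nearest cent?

$3.79

An LP optimum is at a vertex; with two nutrient constraints at most two foods are used. Check each candidate.
banana only: max(314/14, 9/4) = 22.43 servings → $6.73.
avocado only: max(314/7, 9/6) = 44.86 servings → $67.29.
spinach only: max(314/29, 9/3) = 10.83 servings → $14.08.
broccoli only: max(314/84, 9/2) = 4.5 servings → $4.50.
banana + avocado: the both-tight solution has a negative serving — not a feasible corner.
banana + spinach: intersection lies outside the first quadrant.
banana + broccoli with both tight: 0.4156 servings and 3.669 servings → $3.79.
avocado + spinach: the both-tight solution has a negative serving — not a feasible corner.
avocado + broccoli with both tight: 0.2612 servings and 3.716 servings → $4.11.
spinach + broccoli with both tight: 0.6598 servings and 3.51 servings → $4.37.
So the least-cost plan costs $3.79.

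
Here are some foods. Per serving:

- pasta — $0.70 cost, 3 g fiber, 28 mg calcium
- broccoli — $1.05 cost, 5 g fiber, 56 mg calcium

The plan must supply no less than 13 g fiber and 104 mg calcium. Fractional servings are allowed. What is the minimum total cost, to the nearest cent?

$2.73

The cheapest plan sits at a corner of the feasible region — with two constraints it uses at most two foods.
pasta only: max(13/3, 104/28) = 4.333 servings → $3.03.
broccoli only: max(13/5, 104/56) = 2.6 servings → $2.73.
pasta + broccoli: intersection lies outside the first quadrant.
The minimum over all feasible corners is $2.73.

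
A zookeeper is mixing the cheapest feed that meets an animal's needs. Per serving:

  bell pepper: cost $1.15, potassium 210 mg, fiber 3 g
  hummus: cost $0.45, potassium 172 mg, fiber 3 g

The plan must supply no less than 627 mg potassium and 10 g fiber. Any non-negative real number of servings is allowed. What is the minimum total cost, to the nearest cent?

Check every corner: each single food scaled to meet both minima, and each pair solved so both constraints bind.
bell pepper only: max(627/210, 10/3) = 3.333 servings → $3.83.
hummus only: max(627/172, 10/3) = 3.645 servings → $1.64.
bell pepper + hummus with both tight: 1.412 servings and 1.921 servings → $2.49.
Cheapest feasible corner: $1.64.

$1.64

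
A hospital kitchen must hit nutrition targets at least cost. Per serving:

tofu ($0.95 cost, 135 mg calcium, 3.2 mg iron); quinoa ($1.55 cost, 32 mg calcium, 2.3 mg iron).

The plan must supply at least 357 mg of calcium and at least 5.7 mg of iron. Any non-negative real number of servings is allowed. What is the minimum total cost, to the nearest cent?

Minimising a linear cost over {calcium ≥ 357, iron ≥ 5.7, servings ≥ 0} — the optimum is at a vertex, using one or two foods.
tofu only: max(357/135, 5.7/3.2) = 2.644 servings → $2.51.
quinoa only: max(357/32, 5.7/2.3) = 11.16 servings → $17.29.
tofu + quinoa: intersection lies outside the first quadrant.
The minimum over all feasible corners is $2.51.

$2.51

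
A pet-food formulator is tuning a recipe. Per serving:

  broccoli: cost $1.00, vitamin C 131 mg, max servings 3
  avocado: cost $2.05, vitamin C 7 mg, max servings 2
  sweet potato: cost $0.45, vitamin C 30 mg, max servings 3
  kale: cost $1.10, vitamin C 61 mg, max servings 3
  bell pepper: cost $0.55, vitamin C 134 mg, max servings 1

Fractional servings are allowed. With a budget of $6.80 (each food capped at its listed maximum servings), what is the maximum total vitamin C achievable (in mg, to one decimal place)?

Vitamin C per dollar: bell pepper 243.6, broccoli 131, sweet potato 66.67, kale 55.45, avocado 3.415.
Take 1 serving of bell pepper: spends $0.55, +134.0 mg vitamin C (running total 134.0 mg).
Take 3 servings of broccoli: spends $3.00, +393.0 mg vitamin C (running total 527.0 mg).
Take 3 servings of sweet potato: spends $1.35, +90.0 mg vitamin C (running total 617.0 mg).
Take 1.727 servings of kale: spends $1.90, +105.4 mg vitamin C (running total 722.4 mg).
Greedy by best ratio exhausts the cost allowance optimally: 722.4 mg.

722.4 mg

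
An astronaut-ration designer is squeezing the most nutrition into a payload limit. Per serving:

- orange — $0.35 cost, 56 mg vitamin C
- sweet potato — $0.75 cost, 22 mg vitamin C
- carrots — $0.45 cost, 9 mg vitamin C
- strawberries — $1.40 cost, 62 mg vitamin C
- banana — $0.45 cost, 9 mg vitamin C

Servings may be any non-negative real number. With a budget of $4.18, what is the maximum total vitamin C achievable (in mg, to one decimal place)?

668.8 mg

Vitamin C per dollar: orange 160, strawberries 44.29, sweet potato 29.33, carrots 20, banana 20.
With no serving limits, spend the whole cost allowance on orange: $4.18 / $0.35 × 56 mg = 668.8 mg.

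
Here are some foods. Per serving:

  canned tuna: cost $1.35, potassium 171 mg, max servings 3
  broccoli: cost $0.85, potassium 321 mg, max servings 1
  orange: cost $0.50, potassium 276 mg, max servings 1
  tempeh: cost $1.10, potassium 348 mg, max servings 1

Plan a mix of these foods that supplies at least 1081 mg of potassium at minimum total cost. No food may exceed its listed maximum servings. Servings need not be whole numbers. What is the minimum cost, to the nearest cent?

$3.52

Cost per mg of potassium: orange $0.0018, broccoli $0.0026, tempeh $0.0032, canned tuna $0.0079.
Take 1 serving of orange: +276.0 mg potassium for $0.50 (total $0.50, still need 805.0 mg).
Take 1 serving of broccoli: +321.0 mg potassium for $0.85 (total $1.35, still need 484.0 mg).
Take 1 serving of tempeh: +348.0 mg potassium for $1.10 (total $2.45, still need 136.0 mg).
Take 0.7953 servings of canned tuna: +136.0 mg potassium for $1.07 (total $3.52, still need 0.0 mg).
Filling from the cheapest source first is optimal under one linear minimum: $3.52.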